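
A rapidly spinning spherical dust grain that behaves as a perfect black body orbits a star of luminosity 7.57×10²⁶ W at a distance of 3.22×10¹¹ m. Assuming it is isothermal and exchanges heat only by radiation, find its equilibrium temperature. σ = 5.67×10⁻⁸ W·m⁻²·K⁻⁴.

T ≈ 225 K

First find the stellar flux at distance d: S = L/(4πd²) = 7.57×10²⁶/(4π·(3.22×10¹¹)²) = 581.0 W/m².
For an isothermal sphere, absorbed (1−a)S·πr² = emitted σ·4πr²·T⁴, so T⁴ = (1−a)S/(4σ).
T⁴ = 1.00·581.0/(4·5.67×10⁻⁸) = 2.562×10⁹ K⁴.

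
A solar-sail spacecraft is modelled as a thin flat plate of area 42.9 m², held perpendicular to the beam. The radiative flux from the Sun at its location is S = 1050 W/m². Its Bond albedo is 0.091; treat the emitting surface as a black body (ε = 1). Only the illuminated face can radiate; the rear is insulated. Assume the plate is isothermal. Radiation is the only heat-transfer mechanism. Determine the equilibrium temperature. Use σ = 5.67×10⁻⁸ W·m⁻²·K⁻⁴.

T ≈ 360 K

At equilibrium, absorbed power = emitted power.
Absorbing cross-section = A = 42.90 m²; emitting surface = A = 42.90 m² (ratio 1).
(1−a)S·A_cross = εσ·A_surf·T⁴  ⇒  T⁴ = (1−a)S/(1σ).
T⁴ = 0.909·1050/(1·5.67×10⁻⁸) = 1.683×10¹⁰ K⁴.
T = (1.683×10¹⁰)^(1/4).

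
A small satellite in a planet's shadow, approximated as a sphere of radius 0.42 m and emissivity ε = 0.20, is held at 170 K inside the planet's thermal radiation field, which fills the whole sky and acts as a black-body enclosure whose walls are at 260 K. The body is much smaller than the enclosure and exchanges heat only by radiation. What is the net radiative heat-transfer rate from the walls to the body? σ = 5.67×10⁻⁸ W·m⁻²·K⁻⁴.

P_net ≈ 93.9 W

For a small grey body in a large enclosure: P_net = εσA(T_body⁴ − T_wall⁴).
A = 4πr² = 2.217 m²; T_body⁴ − T_wall⁴ = 8.352×10⁸ − 4.570×10⁹ = -3.735×10⁹ K⁴.
|P_net| = 0.20·5.67×10⁻⁸·2.217·3.735×10⁹.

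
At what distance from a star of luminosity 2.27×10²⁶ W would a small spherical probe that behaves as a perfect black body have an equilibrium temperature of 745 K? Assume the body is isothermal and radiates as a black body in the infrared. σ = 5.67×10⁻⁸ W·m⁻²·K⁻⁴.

For an isothermal black-emitting sphere, (1−a)S·πr² = σ·4πr²·T⁴ ⇒ S = 4σT⁴/(1−a).
S = 4·5.67×10⁻⁸·(745)⁴/1.00 = 69870 W/m².
Flux falls as S = L/(4πd²), so d = √(L/(4πS)) = √(2.27×10²⁶/(4π·69870)).

d ≈ 1.61×10¹⁰ m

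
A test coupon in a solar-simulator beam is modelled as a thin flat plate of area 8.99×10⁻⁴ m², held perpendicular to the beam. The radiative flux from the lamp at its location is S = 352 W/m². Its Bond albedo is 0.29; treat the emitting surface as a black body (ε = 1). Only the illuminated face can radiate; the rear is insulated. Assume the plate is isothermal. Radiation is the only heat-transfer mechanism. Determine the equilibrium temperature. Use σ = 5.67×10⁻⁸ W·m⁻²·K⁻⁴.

T ≈ 258 K

At equilibrium, absorbed power = emitted power.
Absorbing cross-section = A = 8.990×10⁻⁴ m²; emitting surface = A = 8.990×10⁻⁴ m² (ratio 1).
(1−a)S·A_cross = εσ·A_surf·T⁴  ⇒  T⁴ = (1−a)S/(1σ).
T⁴ = 0.710·352/(1·5.67×10⁻⁸) = 4.408×10⁹ K⁴.
T = (4.408×10⁹)^(1/4).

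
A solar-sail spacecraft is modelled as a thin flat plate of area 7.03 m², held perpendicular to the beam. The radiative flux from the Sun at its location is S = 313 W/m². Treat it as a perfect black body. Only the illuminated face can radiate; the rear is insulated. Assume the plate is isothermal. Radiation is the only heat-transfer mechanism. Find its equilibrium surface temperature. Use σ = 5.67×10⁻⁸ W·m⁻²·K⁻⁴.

At equilibrium, absorbed power = emitted power.
Absorbing cross-section = A = 7.030 m²; emitting surface = A = 7.030 m² (ratio 1).
S·A_cross = εσ·A_surf·T⁴  ⇒  T⁴ = S/(1σ).
T⁴ = 1.00·313/(1·5.67×10⁻⁸) = 5.520×10⁹ K⁴.
T = (5.520×10⁹)^(1/4).

T ≈ 273 K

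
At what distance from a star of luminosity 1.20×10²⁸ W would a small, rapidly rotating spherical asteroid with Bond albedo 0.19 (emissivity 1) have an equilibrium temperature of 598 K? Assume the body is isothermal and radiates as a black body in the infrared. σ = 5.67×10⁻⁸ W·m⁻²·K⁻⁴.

For an isothermal black-emitting sphere, (1−a)S·πr² = σ·4πr²·T⁴ ⇒ S = 4σT⁴/(1−a).
S = 4·5.67×10⁻⁸·(598)⁴/0.810 = 35810 W/m².
Flux falls as S = L/(4πd²), so d = √(L/(4πS)) = √(1.20×10²⁸/(4π·35810)).

d ≈ 1.63×10¹¹ m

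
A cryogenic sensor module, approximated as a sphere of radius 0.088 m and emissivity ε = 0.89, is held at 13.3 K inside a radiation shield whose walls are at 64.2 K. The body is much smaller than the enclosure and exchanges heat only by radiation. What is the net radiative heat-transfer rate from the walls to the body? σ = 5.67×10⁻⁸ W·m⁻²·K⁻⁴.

For a small grey body in a large enclosure: P_net = εσA(T_body⁴ − T_wall⁴).
A = 4πr² = 0.09731 m²; T_body⁴ − T_wall⁴ = 31290 − 1.699×10⁷ = -1.696×10⁷ K⁴.
|P_net| = 0.89·5.67×10⁻⁸·0.09731·1.696×10⁷.

P_net ≈ 0.0833 W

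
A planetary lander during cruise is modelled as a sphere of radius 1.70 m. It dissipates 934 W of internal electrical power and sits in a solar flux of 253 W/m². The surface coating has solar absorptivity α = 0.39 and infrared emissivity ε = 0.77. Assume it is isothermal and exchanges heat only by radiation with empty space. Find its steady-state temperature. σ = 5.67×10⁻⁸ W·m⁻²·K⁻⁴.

At steady state, absorbed solar power + internal power = radiated power.
Absorbed: α·S·A_cross = 0.39·253·9.079 = 895.8 W (cross-section πr²).
Total input = 895.8 + 934 = 1830 W.
Radiated: εσ·A_surf·T⁴ with A_surf = 4πr² = 36.32 m².
T⁴ = 1830/(0.77·5.67×10⁻⁸·36.32) = 1.154×10⁹ K⁴.

T ≈ 184 K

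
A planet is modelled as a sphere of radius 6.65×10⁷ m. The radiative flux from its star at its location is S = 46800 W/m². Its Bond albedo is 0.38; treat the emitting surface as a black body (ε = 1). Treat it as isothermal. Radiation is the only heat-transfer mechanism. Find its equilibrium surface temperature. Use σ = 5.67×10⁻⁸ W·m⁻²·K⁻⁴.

T ≈ 598 K

At equilibrium, absorbed power = emitted power.
Absorbing cross-section = πr² = 1.389×10¹⁶ m²; emitting surface = 4πr² = 5.557×10¹⁶ m² (ratio 4).
(1−a)S·A_cross = εσ·A_surf·T⁴  ⇒  T⁴ = (1−a)S/(4σ).
T⁴ = 0.620·46800/(4·5.67×10⁻⁸) = 1.279×10¹¹ K⁴.
T = (1.279×10¹¹)^(1/4).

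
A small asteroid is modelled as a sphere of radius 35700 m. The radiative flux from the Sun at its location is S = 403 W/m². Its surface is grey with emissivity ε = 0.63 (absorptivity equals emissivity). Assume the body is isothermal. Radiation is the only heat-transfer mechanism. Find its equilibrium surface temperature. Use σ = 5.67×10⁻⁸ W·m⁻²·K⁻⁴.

T ≈ 205 K

At equilibrium, absorbed power = emitted power.
Absorbing cross-section = πr² = 4.004×10⁹ m²; emitting surface = 4πr² = 1.602×10¹⁰ m² (ratio 4).
εS·A_cross = εσ·A_surf·T⁴  ⇒  T⁴ = S/(4σ)   (ε cancels).
T⁴ = 403/(4·5.67×10⁻⁸) = 1.777×10⁹ K⁴.
T = (1.777×10⁹)^(1/4).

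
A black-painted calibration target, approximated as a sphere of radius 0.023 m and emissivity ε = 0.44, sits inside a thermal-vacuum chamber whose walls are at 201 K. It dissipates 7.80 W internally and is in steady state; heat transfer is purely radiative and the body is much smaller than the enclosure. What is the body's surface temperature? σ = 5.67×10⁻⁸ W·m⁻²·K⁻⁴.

For a small grey body in a large enclosure, net radiated power = εσA(T⁴ − T_w⁴).
Steady state: P = εσA(T⁴ − T_w⁴) with A = 4πr² = 0.006648 m².
T⁴ = P/(εσA) + T_w⁴ = 7.80/(0.44·5.67×10⁻⁸·0.006648) + (201)⁴
    = 4.703×10¹⁰ + 1.632×10⁹ = 4.866×10¹⁰ K⁴.

T ≈ 470 K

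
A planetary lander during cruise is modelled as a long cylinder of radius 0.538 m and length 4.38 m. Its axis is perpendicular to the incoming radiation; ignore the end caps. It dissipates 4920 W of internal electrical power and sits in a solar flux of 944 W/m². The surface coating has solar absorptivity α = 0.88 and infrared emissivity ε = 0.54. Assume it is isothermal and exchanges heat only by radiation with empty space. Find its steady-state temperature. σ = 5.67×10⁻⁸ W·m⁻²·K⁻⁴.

At steady state, absorbed solar power + internal power = radiated power.
Absorbed: α·S·A_cross = 0.88·944·4.713 = 3915 W (cross-section 2rL).
Total input = 3915 + 4920 = 8835 W.
Radiated: εσ·A_surf·T⁴ with A_surf = 2πrL = 14.81 m².
T⁴ = 8835/(0.54·5.67×10⁻⁸·14.81) = 1.949×10¹⁰ K⁴.

T ≈ 374 K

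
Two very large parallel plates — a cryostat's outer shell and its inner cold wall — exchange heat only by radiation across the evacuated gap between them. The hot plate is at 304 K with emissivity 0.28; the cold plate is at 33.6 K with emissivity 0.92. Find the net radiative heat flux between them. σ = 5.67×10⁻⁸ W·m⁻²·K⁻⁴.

For two infinite grey parallel plates, q = σ(T₁⁴ − T₂⁴)/(1/ε₁ + 1/ε₂ − 1).
T₁⁴ − T₂⁴ = 8.541×10⁹ − 1.275×10⁶ = 8.539×10⁹ K⁴.
1/ε₁ + 1/ε₂ − 1 = 3.571 + 1.087 − 1 = 3.658.
q = 5.67×10⁻⁸ × 8.539×10⁹ / 3.658.

q ≈ 132 W/m²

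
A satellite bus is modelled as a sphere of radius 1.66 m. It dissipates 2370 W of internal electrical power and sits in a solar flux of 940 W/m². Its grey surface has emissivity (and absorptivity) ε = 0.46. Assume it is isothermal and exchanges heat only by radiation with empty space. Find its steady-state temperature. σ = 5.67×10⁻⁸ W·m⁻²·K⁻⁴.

T ≈ 287 K

At steady state, absorbed solar power + internal power = radiated power.
Absorbed: α·S·A_cross = 0.46·940·8.657 = 3743 W (cross-section πr²).
Total input = 3743 + 2370 = 6113 W.
Radiated: εσ·A_surf·T⁴ with A_surf = 4πr² = 34.63 m².
T⁴ = 6113/(0.46·5.67×10⁻⁸·34.63) = 6.769×10⁹ K⁴.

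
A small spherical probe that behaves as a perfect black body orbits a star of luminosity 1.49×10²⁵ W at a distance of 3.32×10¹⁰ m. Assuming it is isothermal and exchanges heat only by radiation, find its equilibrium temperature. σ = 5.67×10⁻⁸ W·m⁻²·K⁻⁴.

T ≈ 262 K

First find the stellar flux at distance d: S = L/(4πd²) = 1.49×10²⁵/(4π·(3.32×10¹⁰)²) = 1076 W/m².
For an isothermal sphere, absorbed (1−a)S·πr² = emitted σ·4πr²·T⁴, so T⁴ = (1−a)S/(4σ).
T⁴ = 1.00·1076/(4·5.67×10⁻⁸) = 4.743×10⁹ K⁴.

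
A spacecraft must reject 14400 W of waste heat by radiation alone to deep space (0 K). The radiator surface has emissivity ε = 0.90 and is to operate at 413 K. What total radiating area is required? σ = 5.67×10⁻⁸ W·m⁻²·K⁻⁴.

P = εσA T⁴ ⇒ A = P/(εσT⁴).
T⁴ = 2.909×10¹⁰ K⁴.
A = 14400/(0.90 × 5.67×10⁻⁸ × 2.909×10¹⁰).

A ≈ 9.70 m²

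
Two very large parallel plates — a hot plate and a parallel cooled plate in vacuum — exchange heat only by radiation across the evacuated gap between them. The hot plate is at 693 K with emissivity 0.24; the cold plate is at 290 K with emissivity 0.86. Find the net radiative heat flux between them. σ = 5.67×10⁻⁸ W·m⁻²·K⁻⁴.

For two infinite grey parallel plates, q = σ(T₁⁴ − T₂⁴)/(1/ε₁ + 1/ε₂ − 1).
T₁⁴ − T₂⁴ = 2.306×10¹¹ − 7.073×10⁹ = 2.236×10¹¹ K⁴.
1/ε₁ + 1/ε₂ − 1 = 4.167 + 1.163 − 1 = 4.329.
q = 5.67×10⁻⁸ × 2.236×10¹¹ / 4.329.

q ≈ 2930 W/m²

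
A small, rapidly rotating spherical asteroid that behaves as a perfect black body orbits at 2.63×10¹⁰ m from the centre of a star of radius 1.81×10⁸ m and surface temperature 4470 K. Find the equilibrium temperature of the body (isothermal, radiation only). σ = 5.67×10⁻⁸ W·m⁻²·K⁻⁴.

The star's surface emits σT_*⁴; at distance d the flux is S = σT_*⁴(R_*/d)².
S = 5.67×10⁻⁸·(4470)⁴·(1.81×10⁸/2.63×10¹⁰)² = 1072 W/m².
For an isothermal sphere T⁴ = (1−a)S/(4σ) = 4.727×10⁹ K⁴.

T ≈ 262 K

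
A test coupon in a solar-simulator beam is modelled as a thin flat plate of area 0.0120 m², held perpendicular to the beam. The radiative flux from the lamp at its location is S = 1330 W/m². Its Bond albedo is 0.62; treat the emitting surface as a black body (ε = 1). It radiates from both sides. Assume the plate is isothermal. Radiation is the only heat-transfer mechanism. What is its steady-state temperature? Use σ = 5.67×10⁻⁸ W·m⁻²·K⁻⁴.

At equilibrium, absorbed power = emitted power.
Absorbing cross-section = A = 0.01200 m²; emitting surface = 2A = 0.02400 m² (ratio 2).
(1−a)S·A_cross = εσ·A_surf·T⁴  ⇒  T⁴ = (1−a)S/(2σ).
T⁴ = 0.380·1330/(2·5.67×10⁻⁸) = 4.457×10⁹ K⁴.
T = (4.457×10⁹)^(1/4).

T ≈ 258 K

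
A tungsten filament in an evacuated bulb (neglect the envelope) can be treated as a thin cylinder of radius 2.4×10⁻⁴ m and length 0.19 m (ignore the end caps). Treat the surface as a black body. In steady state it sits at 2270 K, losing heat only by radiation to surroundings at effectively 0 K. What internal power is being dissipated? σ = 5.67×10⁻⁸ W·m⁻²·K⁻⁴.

P ≈ 431 W

Steady state: P = εσA T⁴.
A = 2πrL = 2.865×10⁻⁴ m²; T⁴ = (2270)⁴ = 2.655×10¹³ K⁴.
P = 1.0 × 5.67×10⁻⁸ × 2.865×10⁻⁴ × 2.655×10¹³.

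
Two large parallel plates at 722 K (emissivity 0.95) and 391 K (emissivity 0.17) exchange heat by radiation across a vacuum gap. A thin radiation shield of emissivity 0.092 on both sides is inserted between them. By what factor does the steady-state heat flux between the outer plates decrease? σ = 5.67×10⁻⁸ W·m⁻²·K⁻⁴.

factor ≈ 4.49

Without shield: q₀ = σΔ(T⁴)/(1/ε₁+1/ε₂−1) with denominator 5.935.
With shield the two gaps are in series; the resistances add: (1/ε₁+1/ε_s−1)+(1/ε_s+1/ε₂−1) = 10.92+15.75 = 26.67.
Heat-flux ratio q₀/q = 26.67/5.935.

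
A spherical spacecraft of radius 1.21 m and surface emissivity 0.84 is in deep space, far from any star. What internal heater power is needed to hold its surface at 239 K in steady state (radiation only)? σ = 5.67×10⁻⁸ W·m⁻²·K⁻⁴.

P = εσ·4πr²·T⁴.
4πr² = 18.40 m²; T⁴ = 3.263×10⁹ K⁴.
P = 0.84·5.67×10⁻⁸·18.40·3.263×10⁹.

P ≈ 2860 W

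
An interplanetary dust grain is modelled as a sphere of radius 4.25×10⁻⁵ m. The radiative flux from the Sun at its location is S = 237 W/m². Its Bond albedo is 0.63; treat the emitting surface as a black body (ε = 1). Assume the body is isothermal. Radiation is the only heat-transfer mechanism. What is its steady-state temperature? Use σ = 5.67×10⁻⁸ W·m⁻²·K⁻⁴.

T ≈ 140 K

At equilibrium, absorbed power = emitted power.
Absorbing cross-section = πr² = 5.675×10⁻⁹ m²; emitting surface = 4πr² = 2.270×10⁻⁸ m² (ratio 4).
(1−a)S·A_cross = εσ·A_surf·T⁴  ⇒  T⁴ = (1−a)S/(4σ).
T⁴ = 0.370·237/(4·5.67×10⁻⁸) = 3.866×10⁸ K⁴.
T = (3.866×10⁸)^(1/4).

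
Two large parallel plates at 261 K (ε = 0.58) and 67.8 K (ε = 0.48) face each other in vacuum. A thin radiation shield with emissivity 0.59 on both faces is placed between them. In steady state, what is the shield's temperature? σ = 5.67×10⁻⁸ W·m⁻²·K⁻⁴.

T_s ≈ 223 K

In steady state the net flux on the hot side equals that on the cold side.
σ(T₁⁴−T_s⁴)/D₁ = σ(T_s⁴−T₂⁴)/D₂, with D₁ = 1/ε₁+1/ε_s−1 = 2.419, D₂ = 1/ε_s+1/ε₂−1 = 2.778.
Solve for T_s⁴: T_s⁴ = (D₂·T₁⁴ + D₁·T₂⁴)/(D₁+D₂) = 2.490×10⁹ K⁴.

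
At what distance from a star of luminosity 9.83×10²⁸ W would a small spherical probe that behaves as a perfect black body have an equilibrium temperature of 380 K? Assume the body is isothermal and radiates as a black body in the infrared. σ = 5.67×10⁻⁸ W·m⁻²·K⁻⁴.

d ≈ 1.29×10¹² m

For an isothermal black-emitting sphere, (1−a)S·πr² = σ·4πr²·T⁴ ⇒ S = 4σT⁴/(1−a).
S = 4·5.67×10⁻⁸·(380)⁴/1.00 = 4729 W/m².
Flux falls as S = L/(4πd²), so d = √(L/(4πS)) = √(9.83×10²⁸/(4π·4729)).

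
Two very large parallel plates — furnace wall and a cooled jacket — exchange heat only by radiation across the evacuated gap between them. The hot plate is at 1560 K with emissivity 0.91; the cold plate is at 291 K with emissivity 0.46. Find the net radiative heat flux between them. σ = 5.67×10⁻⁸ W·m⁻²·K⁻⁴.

q ≈ 1.48×10⁵ W/m²

For two infinite grey parallel plates, q = σ(T₁⁴ − T₂⁴)/(1/ε₁ + 1/ε₂ − 1).
T₁⁴ − T₂⁴ = 5.922×10¹² − 7.171×10⁹ = 5.915×10¹² K⁴.
1/ε₁ + 1/ε₂ − 1 = 1.099 + 2.174 − 1 = 2.273.
q = 5.67×10⁻⁸ × 5.915×10¹² / 2.273.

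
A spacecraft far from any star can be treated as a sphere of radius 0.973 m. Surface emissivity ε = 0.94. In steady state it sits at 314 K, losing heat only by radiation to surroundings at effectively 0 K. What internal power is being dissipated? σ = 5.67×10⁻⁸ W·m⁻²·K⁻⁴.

P ≈ 6160 W

Steady state: P = εσA T⁴.
A = 4πr² = 11.90 m²; T⁴ = (314)⁴ = 9.721×10⁹ K⁴.
P = 0.94 × 5.67×10⁻⁸ × 11.90 × 9.721×10⁹.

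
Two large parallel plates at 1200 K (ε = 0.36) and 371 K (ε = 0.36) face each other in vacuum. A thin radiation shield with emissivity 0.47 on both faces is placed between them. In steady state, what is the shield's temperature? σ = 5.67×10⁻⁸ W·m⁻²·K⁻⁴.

T_s ≈ 1010 K

In steady state the net flux on the hot side equals that on the cold side.
σ(T₁⁴−T_s⁴)/D₁ = σ(T_s⁴−T₂⁴)/D₂, with D₁ = 1/ε₁+1/ε_s−1 = 3.905, D₂ = 1/ε_s+1/ε₂−1 = 3.905.
Solve for T_s⁴: T_s⁴ = (D₂·T₁⁴ + D₁·T₂⁴)/(D₁+D₂) = 1.046×10¹² K⁴.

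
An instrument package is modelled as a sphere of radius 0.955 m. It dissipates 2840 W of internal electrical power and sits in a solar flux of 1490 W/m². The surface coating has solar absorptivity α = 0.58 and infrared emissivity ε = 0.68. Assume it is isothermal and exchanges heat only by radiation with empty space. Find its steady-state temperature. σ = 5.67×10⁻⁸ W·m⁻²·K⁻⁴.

At steady state, absorbed solar power + internal power = radiated power.
Absorbed: α·S·A_cross = 0.58·1490·2.865 = 2476 W (cross-section πr²).
Total input = 2476 + 2840 = 5316 W.
Radiated: εσ·A_surf·T⁴ with A_surf = 4πr² = 11.46 m².
T⁴ = 5316/(0.68·5.67×10⁻⁸·11.46) = 1.203×10¹⁰ K⁴.

T ≈ 331 K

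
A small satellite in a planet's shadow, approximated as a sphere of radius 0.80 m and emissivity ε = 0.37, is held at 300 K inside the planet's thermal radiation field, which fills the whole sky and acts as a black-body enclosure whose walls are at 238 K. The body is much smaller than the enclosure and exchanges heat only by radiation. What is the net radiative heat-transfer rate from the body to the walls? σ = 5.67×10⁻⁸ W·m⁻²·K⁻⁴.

P_net ≈ 825 W

For a small grey body in a large enclosure: P_net = εσA(T_body⁴ − T_wall⁴).
A = 4πr² = 8.042 m²; T_body⁴ − T_wall⁴ = 8.100×10⁹ − 3.209×10⁹ = 4.891×10⁹ K⁴.
|P_net| = 0.37·5.67×10⁻⁸·8.042·4.891×10⁹.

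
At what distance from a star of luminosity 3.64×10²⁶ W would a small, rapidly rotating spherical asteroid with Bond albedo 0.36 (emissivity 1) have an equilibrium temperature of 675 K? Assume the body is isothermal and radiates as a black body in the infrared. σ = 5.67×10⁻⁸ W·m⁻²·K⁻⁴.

d ≈ 1.98×10¹⁰ m

For an isothermal black-emitting sphere, (1−a)S·πr² = σ·4πr²·T⁴ ⇒ S = 4σT⁴/(1−a).
S = 4·5.67×10⁻⁸·(675)⁴/0.640 = 73570 W/m².
Flux falls as S = L/(4πd²), so d = √(L/(4πS)) = √(3.64×10²⁶/(4π·73570)).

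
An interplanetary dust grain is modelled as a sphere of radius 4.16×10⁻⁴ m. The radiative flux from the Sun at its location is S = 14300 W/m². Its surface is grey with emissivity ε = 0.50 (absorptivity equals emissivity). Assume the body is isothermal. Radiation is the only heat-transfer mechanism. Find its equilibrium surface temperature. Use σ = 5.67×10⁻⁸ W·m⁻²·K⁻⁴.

T ≈ 501 K

At equilibrium, absorbed power = emitted power.
Absorbing cross-section = πr² = 5.437×10⁻⁷ m²; emitting surface = 4πr² = 2.175×10⁻⁶ m² (ratio 4).
εS·A_cross = εσ·A_surf·T⁴  ⇒  T⁴ = S/(4σ)   (ε cancels).
T⁴ = 14300/(4·5.67×10⁻⁸) = 6.305×10¹⁰ K⁴.
T = (6.305×10¹⁰)^(1/4).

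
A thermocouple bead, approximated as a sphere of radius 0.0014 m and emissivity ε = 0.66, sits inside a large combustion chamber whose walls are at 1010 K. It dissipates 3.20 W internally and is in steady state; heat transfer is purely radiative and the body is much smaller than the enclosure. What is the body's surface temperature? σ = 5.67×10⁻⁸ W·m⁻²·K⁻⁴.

T ≈ 1460 K

For a small grey body in a large enclosure, net radiated power = εσA(T⁴ − T_w⁴).
Steady state: P = εσA(T⁴ − T_w⁴) with A = 4πr² = 2.463×10⁻⁵ m².
T⁴ = P/(εσA) + T_w⁴ = 3.20/(0.66·5.67×10⁻⁸·2.463×10⁻⁵) + (1010)⁴
    = 3.472×10¹² + 1.041×10¹² = 4.512×10¹² K⁴.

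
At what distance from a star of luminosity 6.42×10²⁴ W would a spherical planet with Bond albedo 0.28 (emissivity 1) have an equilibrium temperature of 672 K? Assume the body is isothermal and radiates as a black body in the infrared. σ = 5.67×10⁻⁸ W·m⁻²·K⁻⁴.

For an isothermal black-emitting sphere, (1−a)S·πr² = σ·4πr²·T⁴ ⇒ S = 4σT⁴/(1−a).
S = 4·5.67×10⁻⁸·(672)⁴/0.720 = 64240 W/m².
Flux falls as S = L/(4πd²), so d = √(L/(4πS)) = √(6.42×10²⁴/(4π·64240)).

d ≈ 2.82×10⁹ m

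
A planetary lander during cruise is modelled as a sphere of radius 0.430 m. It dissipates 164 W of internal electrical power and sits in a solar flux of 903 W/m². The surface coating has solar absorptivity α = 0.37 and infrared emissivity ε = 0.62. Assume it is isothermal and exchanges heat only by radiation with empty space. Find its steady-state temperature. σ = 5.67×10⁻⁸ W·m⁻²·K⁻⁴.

T ≈ 257 K

At steady state, absorbed solar power + internal power = radiated power.
Absorbed: α·S·A_cross = 0.37·903·0.5809 = 194.1 W (cross-section πr²).
Total input = 194.1 + 164 = 358.1 W.
Radiated: εσ·A_surf·T⁴ with A_surf = 4πr² = 2.324 m².
T⁴ = 358.1/(0.62·5.67×10⁻⁸·2.324) = 4.384×10⁹ K⁴.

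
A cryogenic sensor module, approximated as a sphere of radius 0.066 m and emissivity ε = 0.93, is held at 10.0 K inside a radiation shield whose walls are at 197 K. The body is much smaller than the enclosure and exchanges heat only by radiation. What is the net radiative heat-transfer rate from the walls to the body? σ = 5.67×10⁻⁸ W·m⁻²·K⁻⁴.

For a small grey body in a large enclosure: P_net = εσA(T_body⁴ − T_wall⁴).
A = 4πr² = 0.05474 m²; T_body⁴ − T_wall⁴ = 10000 − 1.506×10⁹ = -1.506×10⁹ K⁴.
|P_net| = 0.93·5.67×10⁻⁸·0.05474·1.506×10⁹.

P_net ≈ 4.35 W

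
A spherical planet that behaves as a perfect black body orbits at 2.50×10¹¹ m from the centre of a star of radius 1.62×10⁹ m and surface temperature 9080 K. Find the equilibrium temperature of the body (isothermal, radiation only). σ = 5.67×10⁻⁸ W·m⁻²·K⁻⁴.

The star's surface emits σT_*⁴; at distance d the flux is S = σT_*⁴(R_*/d)².
S = 5.67×10⁻⁸·(9080)⁴·(1.62×10⁹/2.50×10¹¹)² = 16180 W/m².
For an isothermal sphere T⁴ = (1−a)S/(4σ) = 7.136×10¹⁰ K⁴.

T ≈ 517 K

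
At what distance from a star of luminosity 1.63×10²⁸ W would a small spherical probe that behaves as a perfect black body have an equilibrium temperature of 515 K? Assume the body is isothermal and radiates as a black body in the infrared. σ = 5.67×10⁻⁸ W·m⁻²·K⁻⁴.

d ≈ 2.85×10¹¹ m

For an isothermal black-emitting sphere, (1−a)S·πr² = σ·4πr²·T⁴ ⇒ S = 4σT⁴/(1−a).
S = 4·5.67×10⁻⁸·(515)⁴/1.00 = 15950 W/m².
Flux falls as S = L/(4πd²), so d = √(L/(4πS)) = √(1.63×10²⁸/(4π·15950)).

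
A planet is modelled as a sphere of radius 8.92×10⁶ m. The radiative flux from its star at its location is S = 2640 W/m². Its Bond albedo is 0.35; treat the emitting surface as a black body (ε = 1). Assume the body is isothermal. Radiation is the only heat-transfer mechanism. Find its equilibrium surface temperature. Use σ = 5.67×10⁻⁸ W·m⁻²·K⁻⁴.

At equilibrium, absorbed power = emitted power.
Absorbing cross-section = πr² = 2.500×10¹⁴ m²; emitting surface = 4πr² = 9.999×10¹⁴ m² (ratio 4).
(1−a)S·A_cross = εσ·A_surf·T⁴  ⇒  T⁴ = (1−a)S/(4σ).
T⁴ = 0.650·2640/(4·5.67×10⁻⁸) = 7.566×10⁹ K⁴.
T = (7.566×10⁹)^(1/4).

T ≈ 295 K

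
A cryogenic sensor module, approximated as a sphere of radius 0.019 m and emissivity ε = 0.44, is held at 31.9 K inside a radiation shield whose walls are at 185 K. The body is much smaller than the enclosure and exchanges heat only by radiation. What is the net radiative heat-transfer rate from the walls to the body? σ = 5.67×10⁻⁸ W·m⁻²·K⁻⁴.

For a small grey body in a large enclosure: P_net = εσA(T_body⁴ − T_wall⁴).
A = 4πr² = 0.004536 m²; T_body⁴ − T_wall⁴ = 1.036×10⁶ − 1.171×10⁹ = -1.170×10⁹ K⁴.
|P_net| = 0.44·5.67×10⁻⁸·0.004536·1.170×10⁹.

P_net ≈ 0.132 W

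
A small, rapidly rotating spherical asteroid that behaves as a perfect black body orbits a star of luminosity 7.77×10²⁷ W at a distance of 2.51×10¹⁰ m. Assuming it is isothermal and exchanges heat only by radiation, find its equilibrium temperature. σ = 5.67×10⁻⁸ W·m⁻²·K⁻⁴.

T ≈ 1440 K

First find the stellar flux at distance d: S = L/(4πd²) = 7.77×10²⁷/(4π·(2.51×10¹⁰)²) = 9.814×10⁵ W/m².
For an isothermal sphere, absorbed (1−a)S·πr² = emitted σ·4πr²·T⁴, so T⁴ = (1−a)S/(4σ).
T⁴ = 1.00·9.814×10⁵/(4·5.67×10⁻⁸) = 4.327×10¹² K⁴.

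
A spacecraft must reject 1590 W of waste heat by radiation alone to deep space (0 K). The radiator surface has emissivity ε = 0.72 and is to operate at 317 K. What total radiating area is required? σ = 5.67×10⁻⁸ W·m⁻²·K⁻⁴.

A ≈ 3.86 m²

P = εσA T⁴ ⇒ A = P/(εσT⁴).
T⁴ = 1.010×10¹⁰ K⁴.
A = 1590/(0.72 × 5.67×10⁻⁸ × 1.010×10¹⁰).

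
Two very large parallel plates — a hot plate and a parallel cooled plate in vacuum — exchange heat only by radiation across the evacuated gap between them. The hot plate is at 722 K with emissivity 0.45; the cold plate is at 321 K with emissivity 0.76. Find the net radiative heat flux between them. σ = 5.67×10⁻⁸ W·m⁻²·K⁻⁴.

q ≈ 5830 W/m²

For two infinite grey parallel plates, q = σ(T₁⁴ − T₂⁴)/(1/ε₁ + 1/ε₂ − 1).
T₁⁴ − T₂⁴ = 2.717×10¹¹ − 1.062×10¹⁰ = 2.611×10¹¹ K⁴.
1/ε₁ + 1/ε₂ − 1 = 2.222 + 1.316 − 1 = 2.538.
q = 5.67×10⁻⁸ × 2.611×10¹¹ / 2.538.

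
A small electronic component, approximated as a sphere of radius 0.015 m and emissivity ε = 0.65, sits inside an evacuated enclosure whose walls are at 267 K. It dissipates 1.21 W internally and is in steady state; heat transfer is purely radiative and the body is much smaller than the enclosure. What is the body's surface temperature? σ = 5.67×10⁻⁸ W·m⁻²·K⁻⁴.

For a small grey body in a large enclosure, net radiated power = εσA(T⁴ − T_w⁴).
Steady state: P = εσA(T⁴ − T_w⁴) with A = 4πr² = 0.002827 m².
T⁴ = P/(εσA) + T_w⁴ = 1.21/(0.65·5.67×10⁻⁸·0.002827) + (267)⁴
    = 1.161×10¹⁰ + 5.082×10⁹ = 1.669×10¹⁰ K⁴.

T ≈ 359 K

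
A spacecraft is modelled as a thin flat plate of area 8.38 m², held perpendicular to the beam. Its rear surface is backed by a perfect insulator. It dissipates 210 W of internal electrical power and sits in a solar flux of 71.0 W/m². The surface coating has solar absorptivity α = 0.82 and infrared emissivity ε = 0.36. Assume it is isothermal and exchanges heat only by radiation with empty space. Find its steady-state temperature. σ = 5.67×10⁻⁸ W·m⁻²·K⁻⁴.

T ≈ 253 K

At steady state, absorbed solar power + internal power = radiated power.
Absorbed: α·S·A_cross = 0.82·71.0·8.380 = 487.9 W (cross-section A).
Total input = 487.9 + 210 = 697.9 W.
Radiated: εσ·A_surf·T⁴ with A_surf = A = 8.380 m².
T⁴ = 697.9/(0.36·5.67×10⁻⁸·8.380) = 4.080×10⁹ K⁴.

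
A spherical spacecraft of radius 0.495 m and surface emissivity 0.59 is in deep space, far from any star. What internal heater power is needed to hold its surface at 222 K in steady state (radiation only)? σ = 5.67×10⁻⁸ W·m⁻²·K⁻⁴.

P = εσ·4πr²·T⁴.
4πr² = 3.079 m²; T⁴ = 2.429×10⁹ K⁴.
P = 0.59·5.67×10⁻⁸·3.079·2.429×10⁹.

P ≈ 250 W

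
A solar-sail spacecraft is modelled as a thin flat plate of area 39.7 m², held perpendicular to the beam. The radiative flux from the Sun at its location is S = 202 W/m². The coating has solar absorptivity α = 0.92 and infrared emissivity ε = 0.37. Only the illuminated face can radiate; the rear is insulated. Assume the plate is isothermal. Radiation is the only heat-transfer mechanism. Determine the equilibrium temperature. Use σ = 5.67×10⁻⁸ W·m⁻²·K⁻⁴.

T ≈ 307 K

At equilibrium, absorbed power = emitted power.
Absorbing cross-section = A = 39.70 m²; emitting surface = A = 39.70 m² (ratio 1).
αS·A_cross = εσ·A_surf·T⁴  ⇒  T⁴ = αS/(ε·1σ).
T⁴ = 0.920·202/(0.37·1·5.67×10⁻⁸) = 8.858×10⁹ K⁴.
T = (8.858×10⁹)^(1/4).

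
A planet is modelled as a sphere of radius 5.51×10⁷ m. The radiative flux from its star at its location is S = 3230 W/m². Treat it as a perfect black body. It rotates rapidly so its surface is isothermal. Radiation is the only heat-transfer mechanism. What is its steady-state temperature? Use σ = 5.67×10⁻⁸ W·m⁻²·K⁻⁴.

At equilibrium, absorbed power = emitted power.
Absorbing cross-section = πr² = 9.538×10¹⁵ m²; emitting surface = 4πr² = 3.815×10¹⁶ m² (ratio 4).
S·A_cross = εσ·A_surf·T⁴  ⇒  T⁴ = S/(4σ).
T⁴ = 1.00·3230/(4·5.67×10⁻⁸) = 1.424×10¹⁰ K⁴.
T = (1.424×10¹⁰)^(1/4).

T ≈ 345 K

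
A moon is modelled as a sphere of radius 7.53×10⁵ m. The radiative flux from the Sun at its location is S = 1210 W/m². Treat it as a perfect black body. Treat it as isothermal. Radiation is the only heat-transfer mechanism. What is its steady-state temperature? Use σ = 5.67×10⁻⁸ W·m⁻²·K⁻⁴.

At equilibrium, absorbed power = emitted power.
Absorbing cross-section = πr² = 1.781×10¹² m²; emitting surface = 4πr² = 7.125×10¹² m² (ratio 4).
S·A_cross = εσ·A_surf·T⁴  ⇒  T⁴ = S/(4σ).
T⁴ = 1.00·1210/(4·5.67×10⁻⁸) = 5.335×10⁹ K⁴.
T = (5.335×10⁹)^(1/4).

T ≈ 270 K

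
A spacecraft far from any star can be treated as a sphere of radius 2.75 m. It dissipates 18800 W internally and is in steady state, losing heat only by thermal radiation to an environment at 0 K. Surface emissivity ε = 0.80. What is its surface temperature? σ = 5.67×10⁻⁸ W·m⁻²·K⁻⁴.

Steady state: internal power = radiated power, P = εσA T⁴.
Radiating area A = 4πr² = 95.03 m².
T⁴ = P/(εσA) = 18800/(0.80·5.67×10⁻⁸·95.03) = 4.361×10⁹ K⁴.
T = (4.361×10⁹)^(1/4).

T ≈ 257 K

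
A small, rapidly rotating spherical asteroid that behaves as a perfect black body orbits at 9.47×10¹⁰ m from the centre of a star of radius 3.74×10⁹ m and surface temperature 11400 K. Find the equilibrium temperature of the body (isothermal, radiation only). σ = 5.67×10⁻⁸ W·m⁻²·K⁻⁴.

T ≈ 1600 K

The star's surface emits σT_*⁴; at distance d the flux is S = σT_*⁴(R_*/d)².
S = 5.67×10⁻⁸·(11400)⁴·(3.74×10⁹/9.47×10¹⁰)² = 1.494×10⁶ W/m².
For an isothermal sphere T⁴ = (1−a)S/(4σ) = 6.586×10¹² K⁴.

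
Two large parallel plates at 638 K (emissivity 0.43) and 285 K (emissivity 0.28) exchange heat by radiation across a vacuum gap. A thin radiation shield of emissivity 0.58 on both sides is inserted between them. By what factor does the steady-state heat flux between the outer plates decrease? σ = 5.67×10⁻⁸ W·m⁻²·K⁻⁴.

Without shield: q₀ = σΔ(T⁴)/(1/ε₁+1/ε₂−1) with denominator 4.897.
With shield the two gaps are in series; the resistances add: (1/ε₁+1/ε_s−1)+(1/ε_s+1/ε₂−1) = 3.050+4.296 = 7.345.
Heat-flux ratio q₀/q = 7.345/4.897.

factor ≈ 1.50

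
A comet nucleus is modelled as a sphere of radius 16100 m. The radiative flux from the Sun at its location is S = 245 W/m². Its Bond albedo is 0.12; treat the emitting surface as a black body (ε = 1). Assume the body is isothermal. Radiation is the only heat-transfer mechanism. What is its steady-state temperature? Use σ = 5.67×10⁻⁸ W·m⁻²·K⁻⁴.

T ≈ 176 K

At equilibrium, absorbed power = emitted power.
Absorbing cross-section = πr² = 8.143×10⁸ m²; emitting surface = 4πr² = 3.257×10⁹ m² (ratio 4).
(1−a)S·A_cross = εσ·A_surf·T⁴  ⇒  T⁴ = (1−a)S/(4σ).
T⁴ = 0.880·245/(4·5.67×10⁻⁸) = 9.506×10⁸ K⁴.
T = (9.506×10⁸)^(1/4).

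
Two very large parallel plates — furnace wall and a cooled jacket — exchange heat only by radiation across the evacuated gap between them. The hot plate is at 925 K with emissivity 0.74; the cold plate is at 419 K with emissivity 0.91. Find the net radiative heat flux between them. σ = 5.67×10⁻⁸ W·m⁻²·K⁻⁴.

For two infinite grey parallel plates, q = σ(T₁⁴ − T₂⁴)/(1/ε₁ + 1/ε₂ − 1).
T₁⁴ − T₂⁴ = 7.321×10¹¹ − 3.082×10¹⁰ = 7.013×10¹¹ K⁴.
1/ε₁ + 1/ε₂ − 1 = 1.351 + 1.099 − 1 = 1.450.
q = 5.67×10⁻⁸ × 7.013×10¹¹ / 1.450.

q ≈ 27400 W/m²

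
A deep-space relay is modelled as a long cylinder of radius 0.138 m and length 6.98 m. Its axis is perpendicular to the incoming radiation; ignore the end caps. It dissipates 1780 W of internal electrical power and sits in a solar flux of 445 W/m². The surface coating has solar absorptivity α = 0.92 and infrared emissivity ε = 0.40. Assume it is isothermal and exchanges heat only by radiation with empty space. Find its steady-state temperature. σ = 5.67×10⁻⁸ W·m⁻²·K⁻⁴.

At steady state, absorbed solar power + internal power = radiated power.
Absorbed: α·S·A_cross = 0.92·445·1.926 = 788.7 W (cross-section 2rL).
Total input = 788.7 + 1780 = 2569 W.
Radiated: εσ·A_surf·T⁴ with A_surf = 2πrL = 6.052 m².
T⁴ = 2569/(0.40·5.67×10⁻⁸·6.052) = 1.871×10¹⁰ K⁴.

T ≈ 370 K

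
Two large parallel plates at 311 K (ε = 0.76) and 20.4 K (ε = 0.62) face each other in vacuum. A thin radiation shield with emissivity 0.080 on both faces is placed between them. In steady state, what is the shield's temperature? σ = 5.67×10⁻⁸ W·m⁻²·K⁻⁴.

T_s ≈ 262 K

In steady state the net flux on the hot side equals that on the cold side.
σ(T₁⁴−T_s⁴)/D₁ = σ(T_s⁴−T₂⁴)/D₂, with D₁ = 1/ε₁+1/ε_s−1 = 12.82, D₂ = 1/ε_s+1/ε₂−1 = 13.11.
Solve for T_s⁴: T_s⁴ = (D₂·T₁⁴ + D₁·T₂⁴)/(D₁+D₂) = 4.731×10⁹ K⁴.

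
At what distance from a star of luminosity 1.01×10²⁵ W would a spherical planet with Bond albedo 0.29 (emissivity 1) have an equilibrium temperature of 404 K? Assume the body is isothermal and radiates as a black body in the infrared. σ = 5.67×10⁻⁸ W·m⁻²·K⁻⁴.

For an isothermal black-emitting sphere, (1−a)S·πr² = σ·4πr²·T⁴ ⇒ S = 4σT⁴/(1−a).
S = 4·5.67×10⁻⁸·(404)⁴/0.710 = 8510 W/m².
Flux falls as S = L/(4πd²), so d = √(L/(4πS)) = √(1.01×10²⁵/(4π·8510)).

d ≈ 9.72×10⁹ m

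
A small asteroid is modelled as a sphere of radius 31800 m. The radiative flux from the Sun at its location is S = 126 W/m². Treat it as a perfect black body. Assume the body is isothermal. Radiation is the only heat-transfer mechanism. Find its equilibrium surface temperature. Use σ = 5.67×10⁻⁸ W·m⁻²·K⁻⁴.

T ≈ 154 K

At equilibrium, absorbed power = emitted power.
Absorbing cross-section = πr² = 3.177×10⁹ m²; emitting surface = 4πr² = 1.271×10¹⁰ m² (ratio 4).
S·A_cross = εσ·A_surf·T⁴  ⇒  T⁴ = S/(4σ).
T⁴ = 1.00·126/(4·5.67×10⁻⁸) = 5.556×10⁸ K⁴.
T = (5.556×10⁸)^(1/4).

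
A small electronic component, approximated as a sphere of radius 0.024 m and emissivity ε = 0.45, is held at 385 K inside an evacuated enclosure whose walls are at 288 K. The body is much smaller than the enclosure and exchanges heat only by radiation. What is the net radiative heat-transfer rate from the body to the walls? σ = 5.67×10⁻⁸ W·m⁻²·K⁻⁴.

P_net ≈ 2.79 W

For a small grey body in a large enclosure: P_net = εσA(T_body⁴ − T_wall⁴).
A = 4πr² = 0.007238 m²; T_body⁴ − T_wall⁴ = 2.197×10¹⁰ − 6.880×10⁹ = 1.509×10¹⁰ K⁴.
|P_net| = 0.45·5.67×10⁻⁸·0.007238·1.509×10¹⁰.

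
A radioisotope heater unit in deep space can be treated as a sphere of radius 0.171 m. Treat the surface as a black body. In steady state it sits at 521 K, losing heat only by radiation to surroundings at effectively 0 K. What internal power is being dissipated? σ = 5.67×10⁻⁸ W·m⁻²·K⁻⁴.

Steady state: P = εσA T⁴.
A = 4πr² = 0.3675 m²; T⁴ = (521)⁴ = 7.368×10¹⁰ K⁴.
P = 1.0 × 5.67×10⁻⁸ × 0.3675 × 7.368×10¹⁰.

P ≈ 1540 W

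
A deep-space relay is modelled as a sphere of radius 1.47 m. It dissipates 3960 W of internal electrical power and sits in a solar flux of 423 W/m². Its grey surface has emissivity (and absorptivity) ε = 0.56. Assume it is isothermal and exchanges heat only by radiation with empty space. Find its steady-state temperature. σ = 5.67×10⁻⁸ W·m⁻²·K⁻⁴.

At steady state, absorbed solar power + internal power = radiated power.
Absorbed: α·S·A_cross = 0.56·423·6.789 = 1608 W (cross-section πr²).
Total input = 1608 + 3960 = 5568 W.
Radiated: εσ·A_surf·T⁴ with A_surf = 4πr² = 27.15 m².
T⁴ = 5568/(0.56·5.67×10⁻⁸·27.15) = 6.458×10⁹ K⁴.

T ≈ 283 K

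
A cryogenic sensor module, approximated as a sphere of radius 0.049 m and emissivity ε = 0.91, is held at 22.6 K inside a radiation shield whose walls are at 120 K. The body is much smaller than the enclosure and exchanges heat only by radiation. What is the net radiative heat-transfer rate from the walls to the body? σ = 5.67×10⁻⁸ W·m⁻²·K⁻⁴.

For a small grey body in a large enclosure: P_net = εσA(T_body⁴ − T_wall⁴).
A = 4πr² = 0.03017 m²; T_body⁴ − T_wall⁴ = 2.609×10⁵ − 2.074×10⁸ = -2.071×10⁸ K⁴.
|P_net| = 0.91·5.67×10⁻⁸·0.03017·2.071×10⁸.

P_net ≈ 0.322 W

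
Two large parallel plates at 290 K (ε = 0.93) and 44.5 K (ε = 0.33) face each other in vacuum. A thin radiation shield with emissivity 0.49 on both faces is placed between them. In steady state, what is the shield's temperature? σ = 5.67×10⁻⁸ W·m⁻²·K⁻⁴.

T_s ≈ 261 K

In steady state the net flux on the hot side equals that on the cold side.
σ(T₁⁴−T_s⁴)/D₁ = σ(T_s⁴−T₂⁴)/D₂, with D₁ = 1/ε₁+1/ε_s−1 = 2.116, D₂ = 1/ε_s+1/ε₂−1 = 4.071.
Solve for T_s⁴: T_s⁴ = (D₂·T₁⁴ + D₁·T₂⁴)/(D₁+D₂) = 4.655×10⁹ K⁴.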